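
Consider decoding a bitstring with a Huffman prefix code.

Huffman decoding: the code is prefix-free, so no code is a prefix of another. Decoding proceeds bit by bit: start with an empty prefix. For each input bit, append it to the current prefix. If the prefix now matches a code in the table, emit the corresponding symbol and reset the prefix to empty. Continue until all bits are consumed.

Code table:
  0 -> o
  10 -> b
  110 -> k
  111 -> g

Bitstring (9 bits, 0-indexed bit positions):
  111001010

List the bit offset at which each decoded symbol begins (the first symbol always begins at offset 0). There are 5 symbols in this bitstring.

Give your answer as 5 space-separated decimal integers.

Bit 0: prefix='1' (no match yet)
Bit 1: prefix='11' (no match yet)
Bit 2: prefix='111' -> emit 'g', reset
Bit 3: prefix='0' -> emit 'o', reset
Bit 4: prefix='0' -> emit 'o', reset
Bit 5: prefix='1' (no match yet)
Bit 6: prefix='10' -> emit 'b', reset
Bit 7: prefix='1' (no match yet)
Bit 8: prefix='10' -> emit 'b', reset

Answer: 0 3 4 5 7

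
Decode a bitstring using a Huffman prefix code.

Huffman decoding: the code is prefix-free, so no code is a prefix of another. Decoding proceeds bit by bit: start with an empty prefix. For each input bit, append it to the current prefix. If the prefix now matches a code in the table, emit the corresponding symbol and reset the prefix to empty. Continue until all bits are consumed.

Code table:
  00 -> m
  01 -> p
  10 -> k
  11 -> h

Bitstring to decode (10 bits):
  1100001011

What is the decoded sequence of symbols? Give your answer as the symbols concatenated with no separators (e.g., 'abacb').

Bit 0: prefix='1' (no match yet)
Bit 1: prefix='11' -> emit 'h', reset
Bit 2: prefix='0' (no match yet)
Bit 3: prefix='00' -> emit 'm', reset
Bit 4: prefix='0' (no match yet)
Bit 5: prefix='00' -> emit 'm', reset
Bit 6: prefix='1' (no match yet)
Bit 7: prefix='10' -> emit 'k', reset
Bit 8: prefix='1' (no match yet)
Bit 9: prefix='11' -> emit 'h', reset

Answer: hmmkh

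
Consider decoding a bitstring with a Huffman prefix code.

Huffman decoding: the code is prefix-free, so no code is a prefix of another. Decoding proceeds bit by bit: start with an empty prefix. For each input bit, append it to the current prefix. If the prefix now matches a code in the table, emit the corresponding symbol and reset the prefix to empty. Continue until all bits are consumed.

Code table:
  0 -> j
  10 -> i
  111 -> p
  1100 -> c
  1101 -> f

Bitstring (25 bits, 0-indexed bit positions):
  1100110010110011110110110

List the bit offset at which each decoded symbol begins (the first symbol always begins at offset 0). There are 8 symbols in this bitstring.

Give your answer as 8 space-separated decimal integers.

Answer: 0 4 8 10 14 17 19 23

Derivation:
Bit 0: prefix='1' (no match yet)
Bit 1: prefix='11' (no match yet)
Bit 2: prefix='110' (no match yet)
Bit 3: prefix='1100' -> emit 'c', reset
Bit 4: prefix='1' (no match yet)
Bit 5: prefix='11' (no match yet)
Bit 6: prefix='110' (no match yet)
Bit 7: prefix='1100' -> emit 'c', reset
Bit 8: prefix='1' (no match yet)
Bit 9: prefix='10' -> emit 'i', reset
Bit 10: prefix='1' (no match yet)
Bit 11: prefix='11' (no match yet)
Bit 12: prefix='110' (no match yet)
Bit 13: prefix='1100' -> emit 'c', reset
Bit 14: prefix='1' (no match yet)
Bit 15: prefix='11' (no match yet)
Bit 16: prefix='111' -> emit 'p', reset
Bit 17: prefix='1' (no match yet)
Bit 18: prefix='10' -> emit 'i', reset
Bit 19: prefix='1' (no match yet)
Bit 20: prefix='11' (no match yet)
Bit 21: prefix='110' (no match yet)
Bit 22: prefix='1101' -> emit 'f', reset
Bit 23: prefix='1' (no match yet)
Bit 24: prefix='10' -> emit 'i', reset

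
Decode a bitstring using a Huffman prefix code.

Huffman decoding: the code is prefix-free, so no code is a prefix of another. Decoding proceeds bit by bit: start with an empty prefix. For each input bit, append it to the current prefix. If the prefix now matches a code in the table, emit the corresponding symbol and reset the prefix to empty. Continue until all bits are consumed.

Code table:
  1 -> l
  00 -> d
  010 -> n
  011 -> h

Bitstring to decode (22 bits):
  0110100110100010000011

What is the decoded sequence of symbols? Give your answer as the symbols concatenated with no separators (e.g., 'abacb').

Bit 0: prefix='0' (no match yet)
Bit 1: prefix='01' (no match yet)
Bit 2: prefix='011' -> emit 'h', reset
Bit 3: prefix='0' (no match yet)
Bit 4: prefix='01' (no match yet)
Bit 5: prefix='010' -> emit 'n', reset
Bit 6: prefix='0' (no match yet)
Bit 7: prefix='01' (no match yet)
Bit 8: prefix='011' -> emit 'h', reset
Bit 9: prefix='0' (no match yet)
Bit 10: prefix='01' (no match yet)
Bit 11: prefix='010' -> emit 'n', reset
Bit 12: prefix='0' (no match yet)
Bit 13: prefix='00' -> emit 'd', reset
Bit 14: prefix='1' -> emit 'l', reset
Bit 15: prefix='0' (no match yet)
Bit 16: prefix='00' -> emit 'd', reset
Bit 17: prefix='0' (no match yet)
Bit 18: prefix='00' -> emit 'd', reset
Bit 19: prefix='0' (no match yet)
Bit 20: prefix='01' (no match yet)
Bit 21: prefix='011' -> emit 'h', reset

Answer: hnhndlddh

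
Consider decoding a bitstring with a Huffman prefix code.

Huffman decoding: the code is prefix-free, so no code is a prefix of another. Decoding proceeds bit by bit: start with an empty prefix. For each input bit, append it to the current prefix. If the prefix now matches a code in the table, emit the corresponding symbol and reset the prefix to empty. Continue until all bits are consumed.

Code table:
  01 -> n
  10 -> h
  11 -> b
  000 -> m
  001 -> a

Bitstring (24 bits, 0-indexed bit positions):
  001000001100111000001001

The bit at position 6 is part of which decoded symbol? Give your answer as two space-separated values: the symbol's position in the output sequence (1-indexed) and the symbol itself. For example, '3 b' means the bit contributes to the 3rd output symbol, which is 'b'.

Answer: 3 a

Derivation:
Bit 0: prefix='0' (no match yet)
Bit 1: prefix='00' (no match yet)
Bit 2: prefix='001' -> emit 'a', reset
Bit 3: prefix='0' (no match yet)
Bit 4: prefix='00' (no match yet)
Bit 5: prefix='000' -> emit 'm', reset
Bit 6: prefix='0' (no match yet)
Bit 7: prefix='00' (no match yet)
Bit 8: prefix='001' -> emit 'a', reset
Bit 9: prefix='1' (no match yet)
Bit 10: prefix='10' -> emit 'h', reset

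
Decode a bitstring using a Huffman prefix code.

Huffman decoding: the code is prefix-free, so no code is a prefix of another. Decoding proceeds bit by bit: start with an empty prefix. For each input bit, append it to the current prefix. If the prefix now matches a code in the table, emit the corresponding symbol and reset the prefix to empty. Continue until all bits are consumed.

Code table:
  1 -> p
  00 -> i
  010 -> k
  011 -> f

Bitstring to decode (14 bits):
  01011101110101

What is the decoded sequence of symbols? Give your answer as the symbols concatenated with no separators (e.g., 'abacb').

Answer: kpppfpkp

Derivation:
Bit 0: prefix='0' (no match yet)
Bit 1: prefix='01' (no match yet)
Bit 2: prefix='010' -> emit 'k', reset
Bit 3: prefix='1' -> emit 'p', reset
Bit 4: prefix='1' -> emit 'p', reset
Bit 5: prefix='1' -> emit 'p', reset
Bit 6: prefix='0' (no match yet)
Bit 7: prefix='01' (no match yet)
Bit 8: prefix='011' -> emit 'f', reset
Bit 9: prefix='1' -> emit 'p', reset
Bit 10: prefix='0' (no match yet)
Bit 11: prefix='01' (no match yet)
Bit 12: prefix='010' -> emit 'k', reset
Bit 13: prefix='1' -> emit 'p', reset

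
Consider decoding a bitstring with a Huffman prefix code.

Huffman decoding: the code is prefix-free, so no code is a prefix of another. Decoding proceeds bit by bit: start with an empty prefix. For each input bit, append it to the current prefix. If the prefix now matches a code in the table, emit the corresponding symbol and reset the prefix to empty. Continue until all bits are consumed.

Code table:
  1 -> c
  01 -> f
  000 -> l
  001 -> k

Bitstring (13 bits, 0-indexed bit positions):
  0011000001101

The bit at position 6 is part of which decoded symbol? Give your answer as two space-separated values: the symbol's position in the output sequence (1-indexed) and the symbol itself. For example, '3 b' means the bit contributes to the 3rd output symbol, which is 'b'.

Answer: 3 l

Derivation:
Bit 0: prefix='0' (no match yet)
Bit 1: prefix='00' (no match yet)
Bit 2: prefix='001' -> emit 'k', reset
Bit 3: prefix='1' -> emit 'c', reset
Bit 4: prefix='0' (no match yet)
Bit 5: prefix='00' (no match yet)
Bit 6: prefix='000' -> emit 'l', reset
Bit 7: prefix='0' (no match yet)
Bit 8: prefix='00' (no match yet)
Bit 9: prefix='001' -> emit 'k', reset
Bit 10: prefix='1' -> emit 'c', reset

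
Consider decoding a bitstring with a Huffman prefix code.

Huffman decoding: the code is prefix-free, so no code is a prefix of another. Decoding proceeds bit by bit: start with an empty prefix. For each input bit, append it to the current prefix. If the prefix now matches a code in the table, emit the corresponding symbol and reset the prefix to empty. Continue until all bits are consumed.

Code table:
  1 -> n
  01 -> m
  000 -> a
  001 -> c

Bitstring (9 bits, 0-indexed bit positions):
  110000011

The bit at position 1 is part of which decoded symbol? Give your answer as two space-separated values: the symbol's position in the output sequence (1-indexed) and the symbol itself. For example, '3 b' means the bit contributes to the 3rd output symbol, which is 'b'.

Answer: 2 n

Derivation:
Bit 0: prefix='1' -> emit 'n', reset
Bit 1: prefix='1' -> emit 'n', reset
Bit 2: prefix='0' (no match yet)
Bit 3: prefix='00' (no match yet)
Bit 4: prefix='000' -> emit 'a', reset
Bit 5: prefix='0' (no match yet)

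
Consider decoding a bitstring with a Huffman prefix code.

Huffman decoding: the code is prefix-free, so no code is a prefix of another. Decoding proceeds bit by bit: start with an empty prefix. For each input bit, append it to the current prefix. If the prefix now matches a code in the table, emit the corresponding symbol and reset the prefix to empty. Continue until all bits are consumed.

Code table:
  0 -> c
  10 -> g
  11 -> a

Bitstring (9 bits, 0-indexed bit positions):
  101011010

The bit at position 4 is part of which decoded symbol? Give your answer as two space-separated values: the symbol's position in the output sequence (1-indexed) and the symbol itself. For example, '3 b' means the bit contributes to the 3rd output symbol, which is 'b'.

Bit 0: prefix='1' (no match yet)
Bit 1: prefix='10' -> emit 'g', reset
Bit 2: prefix='1' (no match yet)
Bit 3: prefix='10' -> emit 'g', reset
Bit 4: prefix='1' (no match yet)
Bit 5: prefix='11' -> emit 'a', reset
Bit 6: prefix='0' -> emit 'c', reset
Bit 7: prefix='1' (no match yet)
Bit 8: prefix='10' -> emit 'g', reset

Answer: 3 a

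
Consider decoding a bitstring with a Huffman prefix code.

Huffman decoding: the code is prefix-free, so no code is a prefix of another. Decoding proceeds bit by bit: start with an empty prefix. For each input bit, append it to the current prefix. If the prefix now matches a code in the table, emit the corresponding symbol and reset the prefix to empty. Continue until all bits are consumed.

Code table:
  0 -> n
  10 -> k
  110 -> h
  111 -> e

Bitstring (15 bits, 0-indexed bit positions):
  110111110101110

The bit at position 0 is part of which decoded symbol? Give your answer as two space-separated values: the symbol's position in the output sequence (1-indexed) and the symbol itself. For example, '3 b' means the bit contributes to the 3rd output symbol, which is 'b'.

Bit 0: prefix='1' (no match yet)
Bit 1: prefix='11' (no match yet)
Bit 2: prefix='110' -> emit 'h', reset
Bit 3: prefix='1' (no match yet)
Bit 4: prefix='11' (no match yet)

Answer: 1 h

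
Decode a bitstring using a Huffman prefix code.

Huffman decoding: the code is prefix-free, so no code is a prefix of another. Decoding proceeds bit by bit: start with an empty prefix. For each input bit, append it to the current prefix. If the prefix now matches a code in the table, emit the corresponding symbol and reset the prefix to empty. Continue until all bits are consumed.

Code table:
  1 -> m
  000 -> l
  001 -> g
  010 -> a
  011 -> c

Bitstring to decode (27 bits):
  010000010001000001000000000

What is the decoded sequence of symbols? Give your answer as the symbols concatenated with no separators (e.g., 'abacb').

Answer: alaglglll

Derivation:
Bit 0: prefix='0' (no match yet)
Bit 1: prefix='01' (no match yet)
Bit 2: prefix='010' -> emit 'a', reset
Bit 3: prefix='0' (no match yet)
Bit 4: prefix='00' (no match yet)
Bit 5: prefix='000' -> emit 'l', reset
Bit 6: prefix='0' (no match yet)
Bit 7: prefix='01' (no match yet)
Bit 8: prefix='010' -> emit 'a', reset
Bit 9: prefix='0' (no match yet)
Bit 10: prefix='00' (no match yet)
Bit 11: prefix='001' -> emit 'g', reset
Bit 12: prefix='0' (no match yet)
Bit 13: prefix='00' (no match yet)
Bit 14: prefix='000' -> emit 'l', reset
Bit 15: prefix='0' (no match yet)
Bit 16: prefix='00' (no match yet)
Bit 17: prefix='001' -> emit 'g', reset
Bit 18: prefix='0' (no match yet)
Bit 19: prefix='00' (no match yet)
Bit 20: prefix='000' -> emit 'l', reset
Bit 21: prefix='0' (no match yet)
Bit 22: prefix='00' (no match yet)
Bit 23: prefix='000' -> emit 'l', reset
Bit 24: prefix='0' (no match yet)
Bit 25: prefix='00' (no match yet)
Bit 26: prefix='000' -> emit 'l', reset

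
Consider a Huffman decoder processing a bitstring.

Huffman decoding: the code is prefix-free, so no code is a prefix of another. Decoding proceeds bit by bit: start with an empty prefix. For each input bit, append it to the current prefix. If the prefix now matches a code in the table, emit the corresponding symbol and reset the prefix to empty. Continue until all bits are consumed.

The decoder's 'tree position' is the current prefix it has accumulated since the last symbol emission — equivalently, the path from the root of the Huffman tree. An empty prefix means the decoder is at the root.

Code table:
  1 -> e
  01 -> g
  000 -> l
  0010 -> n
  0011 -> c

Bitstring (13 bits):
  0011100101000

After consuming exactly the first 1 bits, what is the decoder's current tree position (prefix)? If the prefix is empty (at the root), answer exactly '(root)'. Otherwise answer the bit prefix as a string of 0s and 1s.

Bit 0: prefix='0' (no match yet)

Answer: 0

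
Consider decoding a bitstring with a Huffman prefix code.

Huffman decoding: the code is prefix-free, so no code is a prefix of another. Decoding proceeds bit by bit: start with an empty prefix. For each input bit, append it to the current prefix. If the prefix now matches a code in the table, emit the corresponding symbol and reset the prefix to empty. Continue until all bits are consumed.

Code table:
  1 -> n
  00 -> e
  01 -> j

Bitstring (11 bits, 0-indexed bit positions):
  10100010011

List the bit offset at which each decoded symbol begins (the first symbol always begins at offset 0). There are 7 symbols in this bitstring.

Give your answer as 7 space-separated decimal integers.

Bit 0: prefix='1' -> emit 'n', reset
Bit 1: prefix='0' (no match yet)
Bit 2: prefix='01' -> emit 'j', reset
Bit 3: prefix='0' (no match yet)
Bit 4: prefix='00' -> emit 'e', reset
Bit 5: prefix='0' (no match yet)
Bit 6: prefix='01' -> emit 'j', reset
Bit 7: prefix='0' (no match yet)
Bit 8: prefix='00' -> emit 'e', reset
Bit 9: prefix='1' -> emit 'n', reset
Bit 10: prefix='1' -> emit 'n', reset

Answer: 0 1 3 5 7 9 10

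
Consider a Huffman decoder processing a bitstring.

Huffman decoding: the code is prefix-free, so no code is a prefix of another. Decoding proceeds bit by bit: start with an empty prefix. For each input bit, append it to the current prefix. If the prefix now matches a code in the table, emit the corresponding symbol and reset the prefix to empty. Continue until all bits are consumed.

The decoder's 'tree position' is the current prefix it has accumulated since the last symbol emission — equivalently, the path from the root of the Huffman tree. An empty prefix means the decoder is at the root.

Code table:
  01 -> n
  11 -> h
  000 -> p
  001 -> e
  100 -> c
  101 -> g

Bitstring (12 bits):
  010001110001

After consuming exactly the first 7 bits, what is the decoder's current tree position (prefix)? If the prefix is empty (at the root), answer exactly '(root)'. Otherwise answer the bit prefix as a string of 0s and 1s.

Answer: (root)

Derivation:
Bit 0: prefix='0' (no match yet)
Bit 1: prefix='01' -> emit 'n', reset
Bit 2: prefix='0' (no match yet)
Bit 3: prefix='00' (no match yet)
Bit 4: prefix='000' -> emit 'p', reset
Bit 5: prefix='1' (no match yet)
Bit 6: prefix='11' -> emit 'h', reset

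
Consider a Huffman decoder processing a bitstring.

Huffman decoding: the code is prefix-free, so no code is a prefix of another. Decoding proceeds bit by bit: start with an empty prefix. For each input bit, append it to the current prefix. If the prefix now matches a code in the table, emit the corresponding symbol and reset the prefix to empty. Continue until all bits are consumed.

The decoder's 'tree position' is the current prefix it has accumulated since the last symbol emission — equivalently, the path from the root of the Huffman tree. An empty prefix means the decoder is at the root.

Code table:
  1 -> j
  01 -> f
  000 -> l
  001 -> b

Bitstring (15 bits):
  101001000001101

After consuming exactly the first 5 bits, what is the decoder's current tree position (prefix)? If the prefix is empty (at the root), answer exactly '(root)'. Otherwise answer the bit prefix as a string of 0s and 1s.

Answer: 00

Derivation:
Bit 0: prefix='1' -> emit 'j', reset
Bit 1: prefix='0' (no match yet)
Bit 2: prefix='01' -> emit 'f', reset
Bit 3: prefix='0' (no match yet)
Bit 4: prefix='00' (no match yet)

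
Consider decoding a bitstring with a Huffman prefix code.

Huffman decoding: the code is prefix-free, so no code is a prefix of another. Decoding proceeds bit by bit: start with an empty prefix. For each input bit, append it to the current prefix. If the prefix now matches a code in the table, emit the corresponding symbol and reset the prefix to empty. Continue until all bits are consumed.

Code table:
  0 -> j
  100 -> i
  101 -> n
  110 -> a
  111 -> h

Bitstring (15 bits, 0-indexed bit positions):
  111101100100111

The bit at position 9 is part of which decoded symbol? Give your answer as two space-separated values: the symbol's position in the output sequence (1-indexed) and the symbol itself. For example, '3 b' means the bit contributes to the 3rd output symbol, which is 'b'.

Answer: 4 i

Derivation:
Bit 0: prefix='1' (no match yet)
Bit 1: prefix='11' (no match yet)
Bit 2: prefix='111' -> emit 'h', reset
Bit 3: prefix='1' (no match yet)
Bit 4: prefix='10' (no match yet)
Bit 5: prefix='101' -> emit 'n', reset
Bit 6: prefix='1' (no match yet)
Bit 7: prefix='10' (no match yet)
Bit 8: prefix='100' -> emit 'i', reset
Bit 9: prefix='1' (no match yet)
Bit 10: prefix='10' (no match yet)
Bit 11: prefix='100' -> emit 'i', reset
Bit 12: prefix='1' (no match yet)
Bit 13: prefix='11' (no match yet)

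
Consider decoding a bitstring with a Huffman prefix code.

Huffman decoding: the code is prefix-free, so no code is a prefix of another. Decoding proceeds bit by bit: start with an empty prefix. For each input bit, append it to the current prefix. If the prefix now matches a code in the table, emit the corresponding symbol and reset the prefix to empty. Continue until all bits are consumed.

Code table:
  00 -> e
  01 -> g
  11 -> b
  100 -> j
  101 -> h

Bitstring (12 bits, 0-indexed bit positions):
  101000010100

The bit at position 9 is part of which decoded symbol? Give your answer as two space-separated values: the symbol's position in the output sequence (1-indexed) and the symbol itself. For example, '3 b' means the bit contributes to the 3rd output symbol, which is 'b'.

Answer: 4 h

Derivation:
Bit 0: prefix='1' (no match yet)
Bit 1: prefix='10' (no match yet)
Bit 2: prefix='101' -> emit 'h', reset
Bit 3: prefix='0' (no match yet)
Bit 4: prefix='00' -> emit 'e', reset
Bit 5: prefix='0' (no match yet)
Bit 6: prefix='00' -> emit 'e', reset
Bit 7: prefix='1' (no match yet)
Bit 8: prefix='10' (no match yet)
Bit 9: prefix='101' -> emit 'h', reset
Bit 10: prefix='0' (no match yet)
Bit 11: prefix='00' -> emit 'e', reset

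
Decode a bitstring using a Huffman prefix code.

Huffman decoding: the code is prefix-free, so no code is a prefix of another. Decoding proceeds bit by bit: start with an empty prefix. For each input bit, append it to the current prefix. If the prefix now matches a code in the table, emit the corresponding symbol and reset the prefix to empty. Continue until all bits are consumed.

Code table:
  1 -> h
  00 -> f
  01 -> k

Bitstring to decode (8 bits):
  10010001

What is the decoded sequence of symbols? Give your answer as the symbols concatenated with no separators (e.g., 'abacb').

Answer: hfhfk

Derivation:
Bit 0: prefix='1' -> emit 'h', reset
Bit 1: prefix='0' (no match yet)
Bit 2: prefix='00' -> emit 'f', reset
Bit 3: prefix='1' -> emit 'h', reset
Bit 4: prefix='0' (no match yet)
Bit 5: prefix='00' -> emit 'f', reset
Bit 6: prefix='0' (no match yet)
Bit 7: prefix='01' -> emit 'k', reset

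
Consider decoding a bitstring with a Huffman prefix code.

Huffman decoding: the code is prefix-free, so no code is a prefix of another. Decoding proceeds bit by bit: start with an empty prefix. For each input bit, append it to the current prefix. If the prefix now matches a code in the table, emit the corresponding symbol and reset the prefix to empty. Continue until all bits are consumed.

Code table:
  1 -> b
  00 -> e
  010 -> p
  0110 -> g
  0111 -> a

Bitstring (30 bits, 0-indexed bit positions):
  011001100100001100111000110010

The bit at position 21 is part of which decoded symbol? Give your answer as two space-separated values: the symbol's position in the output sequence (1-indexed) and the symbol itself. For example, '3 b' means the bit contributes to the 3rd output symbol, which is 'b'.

Answer: 7 e

Derivation:
Bit 0: prefix='0' (no match yet)
Bit 1: prefix='01' (no match yet)
Bit 2: prefix='011' (no match yet)
Bit 3: prefix='0110' -> emit 'g', reset
Bit 4: prefix='0' (no match yet)
Bit 5: prefix='01' (no match yet)
Bit 6: prefix='011' (no match yet)
Bit 7: prefix='0110' -> emit 'g', reset
Bit 8: prefix='0' (no match yet)
Bit 9: prefix='01' (no match yet)
Bit 10: prefix='010' -> emit 'p', reset
Bit 11: prefix='0' (no match yet)
Bit 12: prefix='00' -> emit 'e', reset
Bit 13: prefix='0' (no match yet)
Bit 14: prefix='01' (no match yet)
Bit 15: prefix='011' (no match yet)
Bit 16: prefix='0110' -> emit 'g', reset
Bit 17: prefix='0' (no match yet)
Bit 18: prefix='01' (no match yet)
Bit 19: prefix='011' (no match yet)
Bit 20: prefix='0111' -> emit 'a', reset
Bit 21: prefix='0' (no match yet)
Bit 22: prefix='00' -> emit 'e', reset
Bit 23: prefix='0' (no match yet)
Bit 24: prefix='01' (no match yet)
Bit 25: prefix='011' (no match yet)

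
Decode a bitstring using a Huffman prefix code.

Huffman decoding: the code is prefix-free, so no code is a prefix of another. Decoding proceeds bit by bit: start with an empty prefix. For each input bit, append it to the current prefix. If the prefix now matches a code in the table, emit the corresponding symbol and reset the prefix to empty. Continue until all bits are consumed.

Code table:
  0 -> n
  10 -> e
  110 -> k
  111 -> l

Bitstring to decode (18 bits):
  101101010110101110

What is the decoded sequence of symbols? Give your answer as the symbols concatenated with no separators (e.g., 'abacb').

Answer: ekeekeln

Derivation:
Bit 0: prefix='1' (no match yet)
Bit 1: prefix='10' -> emit 'e', reset
Bit 2: prefix='1' (no match yet)
Bit 3: prefix='11' (no match yet)
Bit 4: prefix='110' -> emit 'k', reset
Bit 5: prefix='1' (no match yet)
Bit 6: prefix='10' -> emit 'e', reset
Bit 7: prefix='1' (no match yet)
Bit 8: prefix='10' -> emit 'e', reset
Bit 9: prefix='1' (no match yet)
Bit 10: prefix='11' (no match yet)
Bit 11: prefix='110' -> emit 'k', reset
Bit 12: prefix='1' (no match yet)
Bit 13: prefix='10' -> emit 'e', reset
Bit 14: prefix='1' (no match yet)
Bit 15: prefix='11' (no match yet)
Bit 16: prefix='111' -> emit 'l', reset
Bit 17: prefix='0' -> emit 'n', reset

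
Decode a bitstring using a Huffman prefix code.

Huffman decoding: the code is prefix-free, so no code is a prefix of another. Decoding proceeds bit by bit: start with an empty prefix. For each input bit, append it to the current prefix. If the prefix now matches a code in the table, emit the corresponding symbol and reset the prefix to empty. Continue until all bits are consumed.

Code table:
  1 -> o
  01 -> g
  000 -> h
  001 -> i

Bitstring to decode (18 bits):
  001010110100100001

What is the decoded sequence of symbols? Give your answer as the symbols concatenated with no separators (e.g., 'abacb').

Bit 0: prefix='0' (no match yet)
Bit 1: prefix='00' (no match yet)
Bit 2: prefix='001' -> emit 'i', reset
Bit 3: prefix='0' (no match yet)
Bit 4: prefix='01' -> emit 'g', reset
Bit 5: prefix='0' (no match yet)
Bit 6: prefix='01' -> emit 'g', reset
Bit 7: prefix='1' -> emit 'o', reset
Bit 8: prefix='0' (no match yet)
Bit 9: prefix='01' -> emit 'g', reset
Bit 10: prefix='0' (no match yet)
Bit 11: prefix='00' (no match yet)
Bit 12: prefix='001' -> emit 'i', reset
Bit 13: prefix='0' (no match yet)
Bit 14: prefix='00' (no match yet)
Bit 15: prefix='000' -> emit 'h', reset
Bit 16: prefix='0' (no match yet)
Bit 17: prefix='01' -> emit 'g', reset

Answer: iggogihg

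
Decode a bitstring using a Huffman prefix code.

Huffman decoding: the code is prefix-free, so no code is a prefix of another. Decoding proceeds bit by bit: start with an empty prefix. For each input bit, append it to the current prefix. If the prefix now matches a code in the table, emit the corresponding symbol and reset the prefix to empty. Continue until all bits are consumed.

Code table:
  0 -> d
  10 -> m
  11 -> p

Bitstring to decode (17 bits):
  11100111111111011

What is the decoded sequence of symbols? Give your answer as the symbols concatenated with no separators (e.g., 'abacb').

Bit 0: prefix='1' (no match yet)
Bit 1: prefix='11' -> emit 'p', reset
Bit 2: prefix='1' (no match yet)
Bit 3: prefix='10' -> emit 'm', reset
Bit 4: prefix='0' -> emit 'd', reset
Bit 5: prefix='1' (no match yet)
Bit 6: prefix='11' -> emit 'p', reset
Bit 7: prefix='1' (no match yet)
Bit 8: prefix='11' -> emit 'p', reset
Bit 9: prefix='1' (no match yet)
Bit 10: prefix='11' -> emit 'p', reset
Bit 11: prefix='1' (no match yet)
Bit 12: prefix='11' -> emit 'p', reset
Bit 13: prefix='1' (no match yet)
Bit 14: prefix='10' -> emit 'm', reset
Bit 15: prefix='1' (no match yet)
Bit 16: prefix='11' -> emit 'p', reset

Answer: pmdppppmp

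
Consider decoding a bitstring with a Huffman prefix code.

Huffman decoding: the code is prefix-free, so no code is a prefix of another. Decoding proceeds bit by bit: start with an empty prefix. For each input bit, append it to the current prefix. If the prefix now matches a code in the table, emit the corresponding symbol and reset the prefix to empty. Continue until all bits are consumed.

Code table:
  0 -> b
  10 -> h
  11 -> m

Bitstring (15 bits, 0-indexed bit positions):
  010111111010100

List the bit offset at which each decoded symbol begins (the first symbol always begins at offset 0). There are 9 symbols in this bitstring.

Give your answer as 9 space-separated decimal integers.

Bit 0: prefix='0' -> emit 'b', reset
Bit 1: prefix='1' (no match yet)
Bit 2: prefix='10' -> emit 'h', reset
Bit 3: prefix='1' (no match yet)
Bit 4: prefix='11' -> emit 'm', reset
Bit 5: prefix='1' (no match yet)
Bit 6: prefix='11' -> emit 'm', reset
Bit 7: prefix='1' (no match yet)
Bit 8: prefix='11' -> emit 'm', reset
Bit 9: prefix='0' -> emit 'b', reset
Bit 10: prefix='1' (no match yet)
Bit 11: prefix='10' -> emit 'h', reset
Bit 12: prefix='1' (no match yet)
Bit 13: prefix='10' -> emit 'h', reset
Bit 14: prefix='0' -> emit 'b', reset

Answer: 0 1 3 5 7 9 10 12 14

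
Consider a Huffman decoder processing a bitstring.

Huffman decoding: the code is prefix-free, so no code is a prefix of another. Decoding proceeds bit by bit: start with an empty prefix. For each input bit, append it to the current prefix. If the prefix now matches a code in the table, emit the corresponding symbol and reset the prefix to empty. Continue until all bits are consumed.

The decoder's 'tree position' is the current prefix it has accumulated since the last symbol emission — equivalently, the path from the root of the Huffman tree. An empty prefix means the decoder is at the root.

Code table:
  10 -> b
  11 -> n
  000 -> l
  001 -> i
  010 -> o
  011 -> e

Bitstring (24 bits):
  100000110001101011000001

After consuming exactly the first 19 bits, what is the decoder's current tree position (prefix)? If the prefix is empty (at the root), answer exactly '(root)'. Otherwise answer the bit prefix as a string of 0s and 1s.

Answer: 0

Derivation:
Bit 0: prefix='1' (no match yet)
Bit 1: prefix='10' -> emit 'b', reset
Bit 2: prefix='0' (no match yet)
Bit 3: prefix='00' (no match yet)
Bit 4: prefix='000' -> emit 'l', reset
Bit 5: prefix='0' (no match yet)
Bit 6: prefix='01' (no match yet)
Bit 7: prefix='011' -> emit 'e', reset
Bit 8: prefix='0' (no match yet)
Bit 9: prefix='00' (no match yet)
Bit 10: prefix='000' -> emit 'l', reset
Bit 11: prefix='1' (no match yet)
Bit 12: prefix='11' -> emit 'n', reset
Bit 13: prefix='0' (no match yet)
Bit 14: prefix='01' (no match yet)
Bit 15: prefix='010' -> emit 'o', reset
Bit 16: prefix='1' (no match yet)
Bit 17: prefix='11' -> emit 'n', reset
Bit 18: prefix='0' (no match yet)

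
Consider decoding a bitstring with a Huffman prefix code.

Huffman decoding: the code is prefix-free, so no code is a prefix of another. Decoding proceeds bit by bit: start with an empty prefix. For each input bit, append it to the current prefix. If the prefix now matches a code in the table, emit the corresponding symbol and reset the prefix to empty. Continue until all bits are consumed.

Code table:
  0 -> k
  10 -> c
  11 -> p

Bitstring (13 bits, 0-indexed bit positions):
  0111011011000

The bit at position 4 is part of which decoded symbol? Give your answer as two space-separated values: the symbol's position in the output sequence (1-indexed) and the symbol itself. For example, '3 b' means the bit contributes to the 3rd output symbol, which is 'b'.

Bit 0: prefix='0' -> emit 'k', reset
Bit 1: prefix='1' (no match yet)
Bit 2: prefix='11' -> emit 'p', reset
Bit 3: prefix='1' (no match yet)
Bit 4: prefix='10' -> emit 'c', reset
Bit 5: prefix='1' (no match yet)
Bit 6: prefix='11' -> emit 'p', reset
Bit 7: prefix='0' -> emit 'k', reset
Bit 8: prefix='1' (no match yet)

Answer: 3 c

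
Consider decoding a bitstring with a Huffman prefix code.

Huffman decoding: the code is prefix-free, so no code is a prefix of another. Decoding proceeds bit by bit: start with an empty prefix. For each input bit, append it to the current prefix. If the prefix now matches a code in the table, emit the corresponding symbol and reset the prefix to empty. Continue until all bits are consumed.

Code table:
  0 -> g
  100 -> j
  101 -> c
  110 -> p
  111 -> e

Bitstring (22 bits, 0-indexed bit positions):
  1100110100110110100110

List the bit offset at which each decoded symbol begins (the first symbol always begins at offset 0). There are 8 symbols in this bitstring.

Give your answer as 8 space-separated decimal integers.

Answer: 0 3 4 7 10 13 16 19

Derivation:
Bit 0: prefix='1' (no match yet)
Bit 1: prefix='11' (no match yet)
Bit 2: prefix='110' -> emit 'p', reset
Bit 3: prefix='0' -> emit 'g', reset
Bit 4: prefix='1' (no match yet)
Bit 5: prefix='11' (no match yet)
Bit 6: prefix='110' -> emit 'p', reset
Bit 7: prefix='1' (no match yet)
Bit 8: prefix='10' (no match yet)
Bit 9: prefix='100' -> emit 'j', reset
Bit 10: prefix='1' (no match yet)
Bit 11: prefix='11' (no match yet)
Bit 12: prefix='110' -> emit 'p', reset
Bit 13: prefix='1' (no match yet)
Bit 14: prefix='11' (no match yet)
Bit 15: prefix='110' -> emit 'p', reset
Bit 16: prefix='1' (no match yet)
Bit 17: prefix='10' (no match yet)
Bit 18: prefix='100' -> emit 'j', reset
Bit 19: prefix='1' (no match yet)
Bit 20: prefix='11' (no match yet)
Bit 21: prefix='110' -> emit 'p', reset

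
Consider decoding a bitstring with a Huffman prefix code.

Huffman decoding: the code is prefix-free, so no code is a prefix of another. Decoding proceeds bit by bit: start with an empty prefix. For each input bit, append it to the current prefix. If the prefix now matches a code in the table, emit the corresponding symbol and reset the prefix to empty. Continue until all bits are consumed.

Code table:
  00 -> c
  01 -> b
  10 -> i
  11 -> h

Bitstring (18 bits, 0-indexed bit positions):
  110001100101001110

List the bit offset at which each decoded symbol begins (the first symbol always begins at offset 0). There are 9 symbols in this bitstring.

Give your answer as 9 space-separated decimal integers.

Bit 0: prefix='1' (no match yet)
Bit 1: prefix='11' -> emit 'h', reset
Bit 2: prefix='0' (no match yet)
Bit 3: prefix='00' -> emit 'c', reset
Bit 4: prefix='0' (no match yet)
Bit 5: prefix='01' -> emit 'b', reset
Bit 6: prefix='1' (no match yet)
Bit 7: prefix='10' -> emit 'i', reset
Bit 8: prefix='0' (no match yet)
Bit 9: prefix='01' -> emit 'b', reset
Bit 10: prefix='0' (no match yet)
Bit 11: prefix='01' -> emit 'b', reset
Bit 12: prefix='0' (no match yet)
Bit 13: prefix='00' -> emit 'c', reset
Bit 14: prefix='1' (no match yet)
Bit 15: prefix='11' -> emit 'h', reset
Bit 16: prefix='1' (no match yet)
Bit 17: prefix='10' -> emit 'i', reset

Answer: 0 2 4 6 8 10 12 14 16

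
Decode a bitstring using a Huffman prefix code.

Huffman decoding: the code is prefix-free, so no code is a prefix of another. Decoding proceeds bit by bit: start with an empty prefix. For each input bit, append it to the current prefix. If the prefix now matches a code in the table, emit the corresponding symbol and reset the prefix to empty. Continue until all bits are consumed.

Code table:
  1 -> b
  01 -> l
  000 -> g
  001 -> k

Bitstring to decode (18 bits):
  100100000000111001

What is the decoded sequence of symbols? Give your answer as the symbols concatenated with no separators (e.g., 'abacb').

Answer: bkggkbbk

Derivation:
Bit 0: prefix='1' -> emit 'b', reset
Bit 1: prefix='0' (no match yet)
Bit 2: prefix='00' (no match yet)
Bit 3: prefix='001' -> emit 'k', reset
Bit 4: prefix='0' (no match yet)
Bit 5: prefix='00' (no match yet)
Bit 6: prefix='000' -> emit 'g', reset
Bit 7: prefix='0' (no match yet)
Bit 8: prefix='00' (no match yet)
Bit 9: prefix='000' -> emit 'g', reset
Bit 10: prefix='0' (no match yet)
Bit 11: prefix='00' (no match yet)
Bit 12: prefix='001' -> emit 'k', reset
Bit 13: prefix='1' -> emit 'b', reset
Bit 14: prefix='1' -> emit 'b', reset
Bit 15: prefix='0' (no match yet)
Bit 16: prefix='00' (no match yet)
Bit 17: prefix='001' -> emit 'k', reset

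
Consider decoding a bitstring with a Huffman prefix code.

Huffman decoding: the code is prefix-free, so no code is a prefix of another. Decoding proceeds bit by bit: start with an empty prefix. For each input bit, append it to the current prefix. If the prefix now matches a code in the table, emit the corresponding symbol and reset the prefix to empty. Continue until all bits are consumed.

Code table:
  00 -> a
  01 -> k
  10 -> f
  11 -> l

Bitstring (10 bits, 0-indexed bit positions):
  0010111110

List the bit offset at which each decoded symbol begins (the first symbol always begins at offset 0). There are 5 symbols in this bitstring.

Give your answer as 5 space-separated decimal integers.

Bit 0: prefix='0' (no match yet)
Bit 1: prefix='00' -> emit 'a', reset
Bit 2: prefix='1' (no match yet)
Bit 3: prefix='10' -> emit 'f', reset
Bit 4: prefix='1' (no match yet)
Bit 5: prefix='11' -> emit 'l', reset
Bit 6: prefix='1' (no match yet)
Bit 7: prefix='11' -> emit 'l', reset
Bit 8: prefix='1' (no match yet)
Bit 9: prefix='10' -> emit 'f', reset

Answer: 0 2 4 6 8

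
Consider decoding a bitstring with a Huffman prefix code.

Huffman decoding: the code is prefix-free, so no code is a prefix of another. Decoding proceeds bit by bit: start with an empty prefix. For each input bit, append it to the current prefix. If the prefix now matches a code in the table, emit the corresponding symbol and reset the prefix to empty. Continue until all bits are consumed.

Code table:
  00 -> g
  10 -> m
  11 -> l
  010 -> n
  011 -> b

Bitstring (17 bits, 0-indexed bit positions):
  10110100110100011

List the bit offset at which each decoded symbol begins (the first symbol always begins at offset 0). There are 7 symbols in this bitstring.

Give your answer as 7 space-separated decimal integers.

Answer: 0 2 4 7 10 13 15

Derivation:
Bit 0: prefix='1' (no match yet)
Bit 1: prefix='10' -> emit 'm', reset
Bit 2: prefix='1' (no match yet)
Bit 3: prefix='11' -> emit 'l', reset
Bit 4: prefix='0' (no match yet)
Bit 5: prefix='01' (no match yet)
Bit 6: prefix='010' -> emit 'n', reset
Bit 7: prefix='0' (no match yet)
Bit 8: prefix='01' (no match yet)
Bit 9: prefix='011' -> emit 'b', reset
Bit 10: prefix='0' (no match yet)
Bit 11: prefix='01' (no match yet)
Bit 12: prefix='010' -> emit 'n', reset
Bit 13: prefix='0' (no match yet)
Bit 14: prefix='00' -> emit 'g', reset
Bit 15: prefix='1' (no match yet)
Bit 16: prefix='11' -> emit 'l', reset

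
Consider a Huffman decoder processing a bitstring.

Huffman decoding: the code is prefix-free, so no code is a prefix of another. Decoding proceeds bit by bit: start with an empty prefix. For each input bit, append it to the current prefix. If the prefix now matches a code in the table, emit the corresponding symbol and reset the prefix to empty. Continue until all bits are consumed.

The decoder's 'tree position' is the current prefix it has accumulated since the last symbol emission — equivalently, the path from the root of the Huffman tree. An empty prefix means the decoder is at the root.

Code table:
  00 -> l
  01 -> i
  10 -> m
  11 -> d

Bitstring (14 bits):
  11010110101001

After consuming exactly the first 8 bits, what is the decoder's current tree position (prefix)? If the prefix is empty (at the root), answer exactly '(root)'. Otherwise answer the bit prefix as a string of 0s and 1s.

Answer: (root)

Derivation:
Bit 0: prefix='1' (no match yet)
Bit 1: prefix='11' -> emit 'd', reset
Bit 2: prefix='0' (no match yet)
Bit 3: prefix='01' -> emit 'i', reset
Bit 4: prefix='0' (no match yet)
Bit 5: prefix='01' -> emit 'i', reset
Bit 6: prefix='1' (no match yet)
Bit 7: prefix='10' -> emit 'm', reset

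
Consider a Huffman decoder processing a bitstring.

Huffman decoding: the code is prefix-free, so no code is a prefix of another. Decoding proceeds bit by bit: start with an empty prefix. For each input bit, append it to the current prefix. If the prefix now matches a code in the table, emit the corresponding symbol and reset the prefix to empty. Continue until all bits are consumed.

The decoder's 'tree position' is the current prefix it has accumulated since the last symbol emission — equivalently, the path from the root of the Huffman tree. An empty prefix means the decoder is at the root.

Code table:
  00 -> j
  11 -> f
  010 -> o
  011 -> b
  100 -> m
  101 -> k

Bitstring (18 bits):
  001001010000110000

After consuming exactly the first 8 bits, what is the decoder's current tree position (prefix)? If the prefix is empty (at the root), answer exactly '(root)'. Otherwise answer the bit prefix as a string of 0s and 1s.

Bit 0: prefix='0' (no match yet)
Bit 1: prefix='00' -> emit 'j', reset
Bit 2: prefix='1' (no match yet)
Bit 3: prefix='10' (no match yet)
Bit 4: prefix='100' -> emit 'm', reset
Bit 5: prefix='1' (no match yet)
Bit 6: prefix='10' (no match yet)
Bit 7: prefix='101' -> emit 'k', reset

Answer: (root)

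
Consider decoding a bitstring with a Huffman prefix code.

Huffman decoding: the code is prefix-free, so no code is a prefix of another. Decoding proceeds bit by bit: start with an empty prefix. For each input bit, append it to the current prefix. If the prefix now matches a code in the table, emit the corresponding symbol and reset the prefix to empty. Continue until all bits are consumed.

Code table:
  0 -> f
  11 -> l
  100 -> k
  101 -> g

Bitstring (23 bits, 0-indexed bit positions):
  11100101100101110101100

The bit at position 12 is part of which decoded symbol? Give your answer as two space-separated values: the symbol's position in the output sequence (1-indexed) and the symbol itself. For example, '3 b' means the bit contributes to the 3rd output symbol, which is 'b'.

Answer: 5 g

Derivation:
Bit 0: prefix='1' (no match yet)
Bit 1: prefix='11' -> emit 'l', reset
Bit 2: prefix='1' (no match yet)
Bit 3: prefix='10' (no match yet)
Bit 4: prefix='100' -> emit 'k', reset
Bit 5: prefix='1' (no match yet)
Bit 6: prefix='10' (no match yet)
Bit 7: prefix='101' -> emit 'g', reset
Bit 8: prefix='1' (no match yet)
Bit 9: prefix='10' (no match yet)
Bit 10: prefix='100' -> emit 'k', reset
Bit 11: prefix='1' (no match yet)
Bit 12: prefix='10' (no match yet)
Bit 13: prefix='101' -> emit 'g', reset
Bit 14: prefix='1' (no match yet)
Bit 15: prefix='11' -> emit 'l', reset
Bit 16: prefix='0' -> emit 'f', reset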